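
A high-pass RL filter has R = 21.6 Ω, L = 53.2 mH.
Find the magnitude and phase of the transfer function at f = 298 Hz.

Step 1 — Angular frequency: ω = 2π·298 = 1872 rad/s.
Step 2 — Transfer function: H(jω) = jωL/(R + jωL).
Step 3 — Numerator jωL = j·99.61; denominator R + jωL = 21.6 + j99.61.
Step 4 — H = 0.9551 + j0.2071.
Step 5 — Magnitude: |H| = 0.9773 (-0.2 dB); phase: φ = 12.2°.

|H| = 0.9773 (-0.2 dB), φ = 12.2°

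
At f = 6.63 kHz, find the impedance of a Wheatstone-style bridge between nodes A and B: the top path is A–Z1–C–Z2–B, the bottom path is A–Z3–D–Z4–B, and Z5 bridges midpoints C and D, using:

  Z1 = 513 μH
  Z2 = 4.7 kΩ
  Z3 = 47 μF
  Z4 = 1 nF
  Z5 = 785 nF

Step 1 — Angular frequency: ω = 2π·f = 2π·6630 = 4.166e+04 rad/s.
Step 2 — Component impedances:
  Z1: Z = jωL = j·4.166e+04·0.000513 = 0 + j21.37 Ω
  Z2: Z = R = 4700 Ω
  Z3: Z = 1/(jωC) = -j/(ω·C) = 0 - j0.5108 Ω
  Z4: Z = 1/(jωC) = -j/(ω·C) = 0 - j2.401e+04 Ω
  Z5: Z = 1/(jωC) = -j/(ω·C) = 0 - j30.58 Ω
Step 3 — Bridge requires nodal analysis (the Z5 bridge couples midpoints C and D, so the two paths cannot be reduced to a simple series/parallel combination). Setting node B to ground and injecting 1 A at node A, the 3-node admittance system at A, C, D solves to V_A = Z_AB = 4551 - j824.9 Ω = 4625∠-10.3° Ω.

Z = 4551 - j824.9 Ω = 4625∠-10.3° Ω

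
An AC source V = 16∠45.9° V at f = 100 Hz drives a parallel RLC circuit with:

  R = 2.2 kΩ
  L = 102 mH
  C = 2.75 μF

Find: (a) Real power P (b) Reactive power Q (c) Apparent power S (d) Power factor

Step 1 — Angular frequency: ω = 2π·f = 2π·100 = 628.3 rad/s.
Step 2 — Component impedances:
  R: Z = R = 2200 Ω
  L: Z = jωL = j·628.3·0.102 = 0 + j64.09 Ω
  C: Z = 1/(jωC) = -j/(ω·C) = 0 - j578.7 Ω
Step 3 — Parallel combination: 1/Z_total = 1/R + 1/L + 1/C; Z_total = 2.358 + j71.99 Ω = 72.03∠88.1° Ω.
Step 4 — Source phasor: V = 16∠45.9° V = 11.13 + j11.49 V.
Step 5 — Current: I = V / Z = 0.1645 - j0.1493 A = 0.2221∠-42.2° A.
Step 6 — Complex power: S = V·I* = 0.1164 + j3.552 VA.
Step 7 — Real power: P = Re(S) = 0.1164 W.
Step 8 — Reactive power: Q = Im(S) = 3.552 VAR.
Step 9 — Apparent power: |S| = 3.554 VA.
Step 10 — Power factor: PF = P/|S| = 0.03274 (lagging).

(a) P = 0.1164 W  (b) Q = 3.552 VAR  (c) S = 3.554 VA  (d) PF = 0.03274 (lagging)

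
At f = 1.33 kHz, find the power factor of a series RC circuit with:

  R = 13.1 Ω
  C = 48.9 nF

Step 1 — Angular frequency: ω = 2π·f = 2π·1330 = 8357 rad/s.
Step 2 — Component impedances:
  R: Z = R = 13.1 Ω
  C: Z = 1/(jωC) = -j/(ω·C) = 0 - j2447 Ω
Step 3 — Series combination: Z_total = R + C = 13.1 - j2447 Ω = 2447∠-89.7° Ω.
Step 4 — Power factor: PF = cos(φ) = Re(Z)/|Z| = 13.1/2447 = 0.005353.
Step 5 — Type: Im(Z) = -2447 ⇒ leading (phase φ = -89.7°).

PF = 0.005353 (leading, φ = -89.7°)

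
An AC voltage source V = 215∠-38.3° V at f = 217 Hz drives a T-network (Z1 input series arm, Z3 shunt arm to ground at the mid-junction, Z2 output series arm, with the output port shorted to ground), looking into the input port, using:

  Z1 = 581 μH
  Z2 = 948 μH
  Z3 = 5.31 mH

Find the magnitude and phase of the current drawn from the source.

Step 1 — Angular frequency: ω = 2π·f = 2π·217 = 1363 rad/s.
Step 2 — Component impedances:
  Z1: Z = jωL = j·1363·0.000581 = 0 + j0.7922 Ω
  Z2: Z = jωL = j·1363·0.000948 = 0 + j1.293 Ω
  Z3: Z = jωL = j·1363·0.00531 = 0 + j7.24 Ω
Step 3 — With the output port shorted to ground, the output series arm Z2 runs from the junction to ground; the shunt arm Z3 also runs from the junction to ground. They appear in parallel: Z3 || Z2 = 0 + j1.097 Ω.
Step 4 — Series with input arm Z1: Z_in = Z1 + (Z3 || Z2) = 0 + j1.889 Ω = 1.889∠90.0° Ω.
Step 5 — Source phasor: V = 215∠-38.3° V = 168.7 - j133.3 V.
Step 6 — Ohm's law: I = V / Z_total = (168.7 - j133.3) / (0 + j1.889) = -70.54 - j89.32 A.
Step 7 — Convert to polar: |I| = 113.8 A, ∠I = -128.3°.

I = 113.8∠-128.3° A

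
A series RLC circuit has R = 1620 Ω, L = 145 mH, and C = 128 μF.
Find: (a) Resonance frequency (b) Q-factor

Step 1 — Resonance condition Im(Z)=0 gives ω₀ = 1/√(LC).
Step 2 — ω₀ = 1/√(0.145·0.000128) = 232.1 rad/s.
Step 3 — f₀ = ω₀/(2π) = 36.94 Hz.
Step 4 — Series Q: Q = ω₀L/R = 232.1·0.145/1620 = 0.02078.

(a) f₀ = 36.94 Hz  (b) Q = 0.02078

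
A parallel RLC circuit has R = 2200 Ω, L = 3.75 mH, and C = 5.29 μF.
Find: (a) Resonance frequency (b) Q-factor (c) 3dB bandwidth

Step 1 — Resonance: ω₀ = 1/√(LC) = 1/√(0.00375·5.29e-06) = 7100 rad/s.
Step 2 — f₀ = ω₀/(2π) = 1130 Hz.
Step 3 — Parallel Q: Q = R/(ω₀L) = 2200/(7100·0.00375) = 82.63.
Step 4 — Bandwidth: Δω = ω₀/Q = 85.93 rad/s; BW = Δω/(2π) = 13.68 Hz.

(a) f₀ = 1130 Hz  (b) Q = 82.63  (c) BW = 13.68 Hz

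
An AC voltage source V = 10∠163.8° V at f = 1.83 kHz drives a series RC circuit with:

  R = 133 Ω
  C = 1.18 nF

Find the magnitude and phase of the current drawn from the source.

Step 1 — Angular frequency: ω = 2π·f = 2π·1830 = 1.15e+04 rad/s.
Step 2 — Component impedances:
  R: Z = R = 133 Ω
  C: Z = 1/(jωC) = -j/(ω·C) = 0 - j7.37e+04 Ω
Step 3 — Series combination: Z_total = R + C = 133 - j7.37e+04 Ω = 7.37e+04∠-89.9° Ω.
Step 4 — Source phasor: V = 10∠163.8° V = -9.603 + j2.79 V.
Step 5 — Ohm's law: I = V / Z_total = (-9.603 + j2.79) / (133 - j7.37e+04) = -3.809e-05 - j0.0001302 A.
Step 6 — Convert to polar: |I| = 0.0001357 A, ∠I = -106.3°.

I = 0.0001357∠-106.3° A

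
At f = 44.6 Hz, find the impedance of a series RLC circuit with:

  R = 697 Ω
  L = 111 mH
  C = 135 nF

Step 1 — Angular frequency: ω = 2π·f = 2π·44.6 = 280.2 rad/s.
Step 2 — Component impedances:
  R: Z = R = 697 Ω
  L: Z = jωL = j·280.2·0.111 = 0 + j31.11 Ω
  C: Z = 1/(jωC) = -j/(ω·C) = 0 - j2.643e+04 Ω
Step 3 — Series combination: Z_total = R + L + C = 697 - j2.64e+04 Ω = 2.641e+04∠-88.5° Ω.

Z = 697 - j2.64e+04 Ω = 2.641e+04∠-88.5° Ω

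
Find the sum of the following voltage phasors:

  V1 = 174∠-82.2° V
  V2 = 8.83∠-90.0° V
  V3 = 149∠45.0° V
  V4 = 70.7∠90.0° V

Step 1 — Convert each phasor to rectangular form:
  V1 = 174·(cos(-82.2°) + j·sin(-82.2°)) = 23.61 - j172.4 V
  V2 = 8.83·(cos(-90.0°) + j·sin(-90.0°)) = 0 - j8.83 V
  V3 = 149·(cos(45.0°) + j·sin(45.0°)) = 105.4 + j105.4 V
  V4 = 70.7·(cos(90.0°) + j·sin(90.0°)) = 0 + j70.7 V
Step 2 — Sum components: V_total = 129 - j5.161 V.
Step 3 — Convert to polar: |V_total| = 129.1 V, ∠V_total = -2.3°.

V_total = 129.1∠-2.3° V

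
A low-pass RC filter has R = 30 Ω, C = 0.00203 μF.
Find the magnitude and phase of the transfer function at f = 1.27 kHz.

Step 1 — Angular frequency: ω = 2π·1270 = 7980 rad/s.
Step 2 — Transfer function: H(jω) = 1/(1 + jωRC).
Step 3 — Denominator: 1 + jωRC = 1 + j·7980·30·2.03e-09 = 1 + j0.000486.
Step 4 — H = 1 - j0.000486.
Step 5 — Magnitude: |H| = 1 (-0.0 dB); phase: φ = -0.0°.

|H| = 1 (-0.0 dB), φ = -0.0°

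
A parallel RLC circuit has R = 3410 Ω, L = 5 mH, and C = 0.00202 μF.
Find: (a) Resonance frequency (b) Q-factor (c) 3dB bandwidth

Step 1 — Resonance: ω₀ = 1/√(LC) = 1/√(0.005·2.02e-09) = 3.147e+05 rad/s.
Step 2 — f₀ = ω₀/(2π) = 5.008e+04 Hz.
Step 3 — Parallel Q: Q = R/(ω₀L) = 3410/(3.147e+05·0.005) = 2.167.
Step 4 — Bandwidth: Δω = ω₀/Q = 1.452e+05 rad/s; BW = Δω/(2π) = 2.311e+04 Hz.

(a) f₀ = 5.008e+04 Hz  (b) Q = 2.167  (c) BW = 2.311e+04 Hz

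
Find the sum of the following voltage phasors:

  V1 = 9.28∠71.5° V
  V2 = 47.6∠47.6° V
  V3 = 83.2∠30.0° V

Step 1 — Convert each phasor to rectangular form:
  V1 = 9.28·(cos(71.5°) + j·sin(71.5°)) = 2.945 + j8.8 V
  V2 = 47.6·(cos(47.6°) + j·sin(47.6°)) = 32.1 + j35.15 V
  V3 = 83.2·(cos(30.0°) + j·sin(30.0°)) = 72.05 + j41.6 V
Step 2 — Sum components: V_total = 107.1 + j85.55 V.
Step 3 — Convert to polar: |V_total| = 137.1 V, ∠V_total = 38.6°.

V_total = 137.1∠38.6° V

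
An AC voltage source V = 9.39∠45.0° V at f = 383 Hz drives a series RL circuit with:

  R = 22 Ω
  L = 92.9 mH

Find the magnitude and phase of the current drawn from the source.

Step 1 — Angular frequency: ω = 2π·f = 2π·383 = 2406 rad/s.
Step 2 — Component impedances:
  R: Z = R = 22 Ω
  L: Z = jωL = j·2406·0.0929 = 0 + j223.6 Ω
Step 3 — Series combination: Z_total = R + L = 22 + j223.6 Ω = 224.6∠84.4° Ω.
Step 4 — Source phasor: V = 9.39∠45.0° V = 6.64 + j6.64 V.
Step 5 — Ohm's law: I = V / Z_total = (6.64 + j6.64) / (22 + j223.6) = 0.03231 - j0.02652 A.
Step 6 — Convert to polar: |I| = 0.0418 A, ∠I = -39.4°.

I = 0.0418∠-39.4° A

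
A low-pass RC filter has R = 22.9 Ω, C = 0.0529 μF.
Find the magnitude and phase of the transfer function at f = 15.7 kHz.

Step 1 — Angular frequency: ω = 2π·1.57e+04 = 9.865e+04 rad/s.
Step 2 — Transfer function: H(jω) = 1/(1 + jωRC).
Step 3 — Denominator: 1 + jωRC = 1 + j·9.865e+04·22.9·5.29e-08 = 1 + j0.1195.
Step 4 — H = 0.9859 - j0.1178.
Step 5 — Magnitude: |H| = 0.9929 (-0.1 dB); phase: φ = -6.8°.

|H| = 0.9929 (-0.1 dB), φ = -6.8°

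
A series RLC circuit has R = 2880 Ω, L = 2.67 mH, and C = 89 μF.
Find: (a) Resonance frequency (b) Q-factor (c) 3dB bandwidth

Step 1 — Resonance: ω₀ = 1/√(LC) = 1/√(0.00267·8.9e-05) = 2051 rad/s.
Step 2 — f₀ = ω₀/(2π) = 326.5 Hz.
Step 3 — Series Q: Q = ω₀L/R = 2051·0.00267/2880 = 0.001902.
Step 4 — Bandwidth: Δω = ω₀/Q = 1.079e+06 rad/s; BW = Δω/(2π) = 1.717e+05 Hz.

(a) f₀ = 326.5 Hz  (b) Q = 0.001902  (c) BW = 1.717e+05 Hz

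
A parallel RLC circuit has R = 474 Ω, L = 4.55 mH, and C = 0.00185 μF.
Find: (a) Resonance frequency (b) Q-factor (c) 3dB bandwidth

Step 1 — Resonance: ω₀ = 1/√(LC) = 1/√(0.00455·1.85e-09) = 3.447e+05 rad/s.
Step 2 — f₀ = ω₀/(2π) = 5.486e+04 Hz.
Step 3 — Parallel Q: Q = R/(ω₀L) = 474/(3.447e+05·0.00455) = 0.3022.
Step 4 — Bandwidth: Δω = ω₀/Q = 1.14e+06 rad/s; BW = Δω/(2π) = 1.815e+05 Hz.

(a) f₀ = 5.486e+04 Hz  (b) Q = 0.3022  (c) BW = 1.815e+05 Hz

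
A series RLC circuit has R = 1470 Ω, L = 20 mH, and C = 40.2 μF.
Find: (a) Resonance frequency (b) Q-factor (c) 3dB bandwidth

Step 1 — Resonance: ω₀ = 1/√(LC) = 1/√(0.02·4.02e-05) = 1115 rad/s.
Step 2 — f₀ = ω₀/(2π) = 177.5 Hz.
Step 3 — Series Q: Q = ω₀L/R = 1115·0.02/1470 = 0.01517.
Step 4 — Bandwidth: Δω = ω₀/Q = 7.35e+04 rad/s; BW = Δω/(2π) = 1.17e+04 Hz.

(a) f₀ = 177.5 Hz  (b) Q = 0.01517  (c) BW = 1.17e+04 Hz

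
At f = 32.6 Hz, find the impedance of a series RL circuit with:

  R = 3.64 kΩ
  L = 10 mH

Step 1 — Angular frequency: ω = 2π·f = 2π·32.6 = 204.8 rad/s.
Step 2 — Component impedances:
  R: Z = R = 3640 Ω
  L: Z = jωL = j·204.8·0.01 = 0 + j2.048 Ω
Step 3 — Series combination: Z_total = R + L = 3640 + j2.048 Ω = 3640∠0.0° Ω.

Z = 3640 + j2.048 Ω = 3640∠0.0° Ω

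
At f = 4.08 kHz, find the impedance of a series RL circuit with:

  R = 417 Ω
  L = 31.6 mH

Step 1 — Angular frequency: ω = 2π·f = 2π·4080 = 2.564e+04 rad/s.
Step 2 — Component impedances:
  R: Z = R = 417 Ω
  L: Z = jωL = j·2.564e+04·0.0316 = 0 + j810.1 Ω
Step 3 — Series combination: Z_total = R + L = 417 + j810.1 Ω = 911.1∠62.8° Ω.

Z = 417 + j810.1 Ω = 911.1∠62.8° Ω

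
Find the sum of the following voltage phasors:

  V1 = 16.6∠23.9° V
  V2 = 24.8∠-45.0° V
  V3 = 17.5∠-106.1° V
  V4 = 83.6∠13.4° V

Step 1 — Convert each phasor to rectangular form:
  V1 = 16.6·(cos(23.9°) + j·sin(23.9°)) = 15.18 + j6.725 V
  V2 = 24.8·(cos(-45.0°) + j·sin(-45.0°)) = 17.54 - j17.54 V
  V3 = 17.5·(cos(-106.1°) + j·sin(-106.1°)) = -4.853 - j16.81 V
  V4 = 83.6·(cos(13.4°) + j·sin(13.4°)) = 81.32 + j19.37 V
Step 2 — Sum components: V_total = 109.2 - j8.25 V.
Step 3 — Convert to polar: |V_total| = 109.5 V, ∠V_total = -4.3°.

V_total = 109.5∠-4.3° V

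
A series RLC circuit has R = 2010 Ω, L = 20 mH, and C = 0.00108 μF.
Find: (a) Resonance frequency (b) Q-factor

Step 1 — Resonance condition Im(Z)=0 gives ω₀ = 1/√(LC).
Step 2 — ω₀ = 1/√(0.02·1.08e-09) = 2.152e+05 rad/s.
Step 3 — f₀ = ω₀/(2π) = 3.424e+04 Hz.
Step 4 — Series Q: Q = ω₀L/R = 2.152e+05·0.02/2010 = 2.141.

(a) f₀ = 3.424e+04 Hz  (b) Q = 2.141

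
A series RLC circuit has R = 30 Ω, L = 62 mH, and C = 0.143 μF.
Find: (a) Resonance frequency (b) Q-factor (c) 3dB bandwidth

Step 1 — Resonance: ω₀ = 1/√(LC) = 1/√(0.062·1.43e-07) = 1.062e+04 rad/s.
Step 2 — f₀ = ω₀/(2π) = 1690 Hz.
Step 3 — Series Q: Q = ω₀L/R = 1.062e+04·0.062/30 = 21.95.
Step 4 — Bandwidth: Δω = ω₀/Q = 483.9 rad/s; BW = Δω/(2π) = 77.01 Hz.

(a) f₀ = 1690 Hz  (b) Q = 21.95  (c) BW = 77.01 Hz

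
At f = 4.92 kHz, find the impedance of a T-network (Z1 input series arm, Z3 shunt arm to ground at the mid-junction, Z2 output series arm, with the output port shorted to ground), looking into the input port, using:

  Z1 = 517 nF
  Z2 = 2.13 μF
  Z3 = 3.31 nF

Step 1 — Angular frequency: ω = 2π·f = 2π·4920 = 3.091e+04 rad/s.
Step 2 — Component impedances:
  Z1: Z = 1/(jωC) = -j/(ω·C) = 0 - j62.57 Ω
  Z2: Z = 1/(jωC) = -j/(ω·C) = 0 - j15.19 Ω
  Z3: Z = 1/(jωC) = -j/(ω·C) = 0 - j9773 Ω
Step 3 — With the output port shorted to ground, the output series arm Z2 runs from the junction to ground; the shunt arm Z3 also runs from the junction to ground. They appear in parallel: Z3 || Z2 = 0 - j15.16 Ω.
Step 4 — Series with input arm Z1: Z_in = Z1 + (Z3 || Z2) = 0 - j77.73 Ω = 77.73∠-90.0° Ω.

Z = 0 - j77.73 Ω = 77.73∠-90.0° Ω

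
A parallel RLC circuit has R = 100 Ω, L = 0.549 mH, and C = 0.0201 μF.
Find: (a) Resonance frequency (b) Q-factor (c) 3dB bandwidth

Step 1 — Resonance: ω₀ = 1/√(LC) = 1/√(0.000549·2.01e-08) = 3.01e+05 rad/s.
Step 2 — f₀ = ω₀/(2π) = 4.791e+04 Hz.
Step 3 — Parallel Q: Q = R/(ω₀L) = 100/(3.01e+05·0.000549) = 0.6051.
Step 4 — Bandwidth: Δω = ω₀/Q = 4.975e+05 rad/s; BW = Δω/(2π) = 7.918e+04 Hz.

(a) f₀ = 4.791e+04 Hz  (b) Q = 0.6051  (c) BW = 7.918e+04 Hz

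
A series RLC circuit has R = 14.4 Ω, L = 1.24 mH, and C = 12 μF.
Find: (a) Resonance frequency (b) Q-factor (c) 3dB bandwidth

Step 1 — Resonance: ω₀ = 1/√(LC) = 1/√(0.00124·1.2e-05) = 8198 rad/s.
Step 2 — f₀ = ω₀/(2π) = 1305 Hz.
Step 3 — Series Q: Q = ω₀L/R = 8198·0.00124/14.4 = 0.7059.
Step 4 — Bandwidth: Δω = ω₀/Q = 1.161e+04 rad/s; BW = Δω/(2π) = 1848 Hz.

(a) f₀ = 1305 Hz  (b) Q = 0.7059  (c) BW = 1848 Hz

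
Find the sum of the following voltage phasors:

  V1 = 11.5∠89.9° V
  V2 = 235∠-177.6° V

Step 1 — Convert each phasor to rectangular form:
  V1 = 11.5·(cos(89.9°) + j·sin(89.9°)) = 0.02007 + j11.5 V
  V2 = 235·(cos(-177.6°) + j·sin(-177.6°)) = -234.8 - j9.841 V
Step 2 — Sum components: V_total = -234.8 + j1.659 V.
Step 3 — Convert to polar: |V_total| = 234.8 V, ∠V_total = 179.6°.

V_total = 234.8∠179.6° V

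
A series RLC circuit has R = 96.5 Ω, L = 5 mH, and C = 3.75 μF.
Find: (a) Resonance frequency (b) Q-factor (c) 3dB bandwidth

Step 1 — Resonance: ω₀ = 1/√(LC) = 1/√(0.005·3.75e-06) = 7303 rad/s.
Step 2 — f₀ = ω₀/(2π) = 1162 Hz.
Step 3 — Series Q: Q = ω₀L/R = 7303·0.005/96.5 = 0.3784.
Step 4 — Bandwidth: Δω = ω₀/Q = 1.93e+04 rad/s; BW = Δω/(2π) = 3072 Hz.

(a) f₀ = 1162 Hz  (b) Q = 0.3784  (c) BW = 3072 Hz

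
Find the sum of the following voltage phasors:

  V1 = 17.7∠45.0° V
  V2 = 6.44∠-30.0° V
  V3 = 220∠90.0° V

Step 1 — Convert each phasor to rectangular form:
  V1 = 17.7·(cos(45.0°) + j·sin(45.0°)) = 12.52 + j12.52 V
  V2 = 6.44·(cos(-30.0°) + j·sin(-30.0°)) = 5.577 - j3.22 V
  V3 = 220·(cos(90.0°) + j·sin(90.0°)) = 0 + j220 V
Step 2 — Sum components: V_total = 18.09 + j229.3 V.
Step 3 — Convert to polar: |V_total| = 230 V, ∠V_total = 85.5°.

V_total = 230∠85.5° V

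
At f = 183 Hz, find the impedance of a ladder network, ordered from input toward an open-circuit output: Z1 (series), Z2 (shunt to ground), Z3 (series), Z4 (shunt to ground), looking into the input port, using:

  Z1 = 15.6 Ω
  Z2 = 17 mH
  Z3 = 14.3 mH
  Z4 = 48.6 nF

Step 1 — Angular frequency: ω = 2π·f = 2π·183 = 1150 rad/s.
Step 2 — Component impedances:
  Z1: Z = R = 15.6 Ω
  Z2: Z = jωL = j·1150·0.017 = 0 + j19.55 Ω
  Z3: Z = jωL = j·1150·0.0143 = 0 + j16.44 Ω
  Z4: Z = 1/(jωC) = -j/(ω·C) = 0 - j1.79e+04 Ω
Step 3 — Ladder network (open output): work backward from the far end, alternating series and parallel combinations. Z_in = 15.6 + j19.57 Ω = 25.03∠51.4° Ω.

Z = 15.6 + j19.57 Ω = 25.03∠51.4° Ω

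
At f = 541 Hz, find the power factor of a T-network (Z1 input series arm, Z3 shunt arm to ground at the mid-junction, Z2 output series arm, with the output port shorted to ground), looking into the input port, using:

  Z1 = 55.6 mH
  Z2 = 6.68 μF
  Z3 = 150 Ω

Step 1 — Angular frequency: ω = 2π·f = 2π·541 = 3399 rad/s.
Step 2 — Component impedances:
  Z1: Z = jωL = j·3399·0.0556 = 0 + j189 Ω
  Z2: Z = 1/(jωC) = -j/(ω·C) = 0 - j44.04 Ω
  Z3: Z = R = 150 Ω
Step 3 — With the output port shorted to ground, the output series arm Z2 runs from the junction to ground; the shunt arm Z3 also runs from the junction to ground. They appear in parallel: Z3 || Z2 = 11.9 - j40.54 Ω.
Step 4 — Series with input arm Z1: Z_in = Z1 + (Z3 || Z2) = 11.9 + j148.5 Ω = 148.9∠85.4° Ω.
Step 5 — Power factor: PF = cos(φ) = Re(Z)/|Z| = 11.904/148.93 = 0.07993.
Step 6 — Type: Im(Z) = 148.5 ⇒ lagging (phase φ = 85.4°).

PF = 0.07993 (lagging, φ = 85.4°)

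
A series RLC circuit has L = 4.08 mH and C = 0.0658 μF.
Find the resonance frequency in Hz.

Step 1 — Resonance condition Im(Z)=0 gives ω₀ = 1/√(LC).
Step 2 — ω₀ = 1/√(0.00408·6.58e-08) = 6.103e+04 rad/s.
Step 3 — f₀ = ω₀/(2π) = 9714 Hz.

f₀ = 9714 Hz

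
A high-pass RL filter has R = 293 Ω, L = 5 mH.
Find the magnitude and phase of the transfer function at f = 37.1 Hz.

Step 1 — Angular frequency: ω = 2π·37.1 = 233.1 rad/s.
Step 2 — Transfer function: H(jω) = jωL/(R + jωL).
Step 3 — Numerator jωL = j·1.166; denominator R + jωL = 293 + j1.166.
Step 4 — H = 1.582e-05 + j0.003978.
Step 5 — Magnitude: |H| = 0.003978 (-48.0 dB); phase: φ = 89.8°.

|H| = 0.003978 (-48.0 dB), φ = 89.8°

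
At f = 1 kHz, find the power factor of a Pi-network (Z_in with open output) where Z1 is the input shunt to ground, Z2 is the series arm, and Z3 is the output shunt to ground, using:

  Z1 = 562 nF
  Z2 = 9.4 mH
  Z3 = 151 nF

Step 1 — Angular frequency: ω = 2π·f = 2π·1000 = 6283 rad/s.
Step 2 — Component impedances:
  Z1: Z = 1/(jωC) = -j/(ω·C) = 0 - j283.2 Ω
  Z2: Z = jωL = j·6283·0.0094 = 0 + j59.06 Ω
  Z3: Z = 1/(jωC) = -j/(ω·C) = 0 - j1054 Ω
Step 3 — With open output, the series arm Z2 and the output shunt Z3 appear in series to ground: Z2 + Z3 = 0 - j994.9 Ω.
Step 4 — Parallel with input shunt Z1: Z_in = Z1 || (Z2 + Z3) = 0 - j220.4 Ω = 220.4∠-90.0° Ω.
Step 5 — Power factor: PF = cos(φ) = Re(Z)/|Z| = 0/220.4 = 0.
Step 6 — Type: Im(Z) = -220.4 ⇒ leading (phase φ = -90.0°).

PF = 0 (leading, φ = -90.0°)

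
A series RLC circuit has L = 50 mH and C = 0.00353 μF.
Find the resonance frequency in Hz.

Step 1 — Resonance condition Im(Z)=0 gives ω₀ = 1/√(LC).
Step 2 — ω₀ = 1/√(0.05·3.53e-09) = 7.527e+04 rad/s.
Step 3 — f₀ = ω₀/(2π) = 1.198e+04 Hz.

f₀ = 1.198e+04 Hz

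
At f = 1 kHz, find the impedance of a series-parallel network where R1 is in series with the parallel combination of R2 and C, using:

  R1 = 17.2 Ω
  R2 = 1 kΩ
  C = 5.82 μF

Step 1 — Angular frequency: ω = 2π·f = 2π·1000 = 6283 rad/s.
Step 2 — Component impedances:
  R1: Z = R = 17.2 Ω
  R2: Z = R = 1000 Ω
  C: Z = 1/(jωC) = -j/(ω·C) = 0 - j27.35 Ω
Step 3 — Parallel branch: R2 || C = 1/(1/R2 + 1/C) = 0.7473 - j27.33 Ω.
Step 4 — Series with R1: Z_total = R1 + (R2 || C) = 17.95 - j27.33 Ω = 32.69∠-56.7° Ω.

Z = 17.95 - j27.33 Ω = 32.69∠-56.7° Ω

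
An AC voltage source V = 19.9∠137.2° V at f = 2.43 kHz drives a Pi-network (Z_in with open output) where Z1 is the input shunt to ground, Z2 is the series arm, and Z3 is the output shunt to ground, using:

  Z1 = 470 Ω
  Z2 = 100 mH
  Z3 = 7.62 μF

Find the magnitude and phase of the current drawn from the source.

Step 1 — Angular frequency: ω = 2π·f = 2π·2430 = 1.527e+04 rad/s.
Step 2 — Component impedances:
  Z1: Z = R = 470 Ω
  Z2: Z = jωL = j·1.527e+04·0.1 = 0 + j1527 Ω
  Z3: Z = 1/(jωC) = -j/(ω·C) = 0 - j8.595 Ω
Step 3 — With open output, the series arm Z2 and the output shunt Z3 appear in series to ground: Z2 + Z3 = 0 + j1518 Ω.
Step 4 — Parallel with input shunt Z1: Z_in = Z1 || (Z2 + Z3) = 428.9 + j132.8 Ω = 449∠17.2° Ω.
Step 5 — Source phasor: V = 19.9∠137.2° V = -14.6 + j13.52 V.
Step 6 — Ohm's law: I = V / Z_total = (-14.6 + j13.52) / (428.9 + j132.8) = -0.02216 + j0.03839 A.
Step 7 — Convert to polar: |I| = 0.04432 A, ∠I = 120.0°.

I = 0.04432∠120.0° A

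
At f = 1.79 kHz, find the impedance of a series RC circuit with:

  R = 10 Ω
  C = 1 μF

Step 1 — Angular frequency: ω = 2π·f = 2π·1790 = 1.125e+04 rad/s.
Step 2 — Component impedances:
  R: Z = R = 10 Ω
  C: Z = 1/(jωC) = -j/(ω·C) = 0 - j88.91 Ω
Step 3 — Series combination: Z_total = R + C = 10 - j88.91 Ω = 89.47∠-83.6° Ω.

Z = 10 - j88.91 Ω = 89.47∠-83.6° Ω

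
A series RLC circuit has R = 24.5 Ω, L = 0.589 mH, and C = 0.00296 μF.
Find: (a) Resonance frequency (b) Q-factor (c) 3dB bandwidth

Step 1 — Resonance: ω₀ = 1/√(LC) = 1/√(0.000589·2.96e-09) = 7.573e+05 rad/s.
Step 2 — f₀ = ω₀/(2π) = 1.205e+05 Hz.
Step 3 — Series Q: Q = ω₀L/R = 7.573e+05·0.000589/24.5 = 18.21.
Step 4 — Bandwidth: Δω = ω₀/Q = 4.16e+04 rad/s; BW = Δω/(2π) = 6620 Hz.

(a) f₀ = 1.205e+05 Hz  (b) Q = 18.21  (c) BW = 6620 Hz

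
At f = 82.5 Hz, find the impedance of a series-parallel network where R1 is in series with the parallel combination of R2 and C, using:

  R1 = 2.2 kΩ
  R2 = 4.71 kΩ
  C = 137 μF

Step 1 — Angular frequency: ω = 2π·f = 2π·82.5 = 518.4 rad/s.
Step 2 — Component impedances:
  R1: Z = R = 2200 Ω
  R2: Z = R = 4710 Ω
  C: Z = 1/(jωC) = -j/(ω·C) = 0 - j14.08 Ω
Step 3 — Parallel branch: R2 || C = 1/(1/R2 + 1/C) = 0.0421 - j14.08 Ω.
Step 4 — Series with R1: Z_total = R1 + (R2 || C) = 2200 - j14.08 Ω = 2200∠-0.4° Ω.

Z = 2200 - j14.08 Ω = 2200∠-0.4° Ω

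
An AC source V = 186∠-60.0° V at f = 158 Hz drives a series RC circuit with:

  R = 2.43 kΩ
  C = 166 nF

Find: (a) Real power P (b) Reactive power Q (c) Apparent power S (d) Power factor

Step 1 — Angular frequency: ω = 2π·f = 2π·158 = 992.7 rad/s.
Step 2 — Component impedances:
  R: Z = R = 2430 Ω
  C: Z = 1/(jωC) = -j/(ω·C) = 0 - j6068 Ω
Step 3 — Series combination: Z_total = R + C = 2430 - j6068 Ω = 6537∠-68.2° Ω.
Step 4 — Source phasor: V = 186∠-60.0° V = 93 - j161.1 V.
Step 5 — Current: I = V / Z = 0.02817 + j0.004047 A = 0.02846∠8.2° A.
Step 6 — Complex power: S = V·I* = 1.968 - j4.913 VA.
Step 7 — Real power: P = Re(S) = 1.968 W.
Step 8 — Reactive power: Q = Im(S) = -4.913 VAR.
Step 9 — Apparent power: |S| = 5.293 VA.
Step 10 — Power factor: PF = P/|S| = 0.3718 (leading).

(a) P = 1.968 W  (b) Q = -4.913 VAR  (c) S = 5.293 VA  (d) PF = 0.3718 (leading)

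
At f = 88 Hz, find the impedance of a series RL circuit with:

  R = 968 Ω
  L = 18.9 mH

Step 1 — Angular frequency: ω = 2π·f = 2π·88 = 552.9 rad/s.
Step 2 — Component impedances:
  R: Z = R = 968 Ω
  L: Z = jωL = j·552.9·0.0189 = 0 + j10.45 Ω
Step 3 — Series combination: Z_total = R + L = 968 + j10.45 Ω = 968.1∠0.6° Ω.

Z = 968 + j10.45 Ω = 968.1∠0.6° Ω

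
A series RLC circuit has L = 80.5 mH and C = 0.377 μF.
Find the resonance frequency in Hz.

Step 1 — Resonance condition Im(Z)=0 gives ω₀ = 1/√(LC).
Step 2 — ω₀ = 1/√(0.0805·3.77e-07) = 5740 rad/s.
Step 3 — f₀ = ω₀/(2π) = 913.6 Hz.

f₀ = 913.6 Hz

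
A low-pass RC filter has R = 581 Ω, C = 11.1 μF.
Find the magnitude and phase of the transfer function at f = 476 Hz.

Step 1 — Angular frequency: ω = 2π·476 = 2991 rad/s.
Step 2 — Transfer function: H(jω) = 1/(1 + jωRC).
Step 3 — Denominator: 1 + jωRC = 1 + j·2991·581·1.11e-05 = 1 + j19.29.
Step 4 — H = 0.002681 - j0.05171.
Step 5 — Magnitude: |H| = 0.05178 (-25.7 dB); phase: φ = -87.0°.

|H| = 0.05178 (-25.7 dB), φ = -87.0°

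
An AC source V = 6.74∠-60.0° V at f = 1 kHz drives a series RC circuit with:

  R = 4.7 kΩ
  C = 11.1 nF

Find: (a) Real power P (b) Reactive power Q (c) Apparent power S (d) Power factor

Step 1 — Angular frequency: ω = 2π·f = 2π·1000 = 6283 rad/s.
Step 2 — Component impedances:
  R: Z = R = 4700 Ω
  C: Z = 1/(jωC) = -j/(ω·C) = 0 - j1.434e+04 Ω
Step 3 — Series combination: Z_total = R + C = 4700 - j1.434e+04 Ω = 1.509e+04∠-71.9° Ω.
Step 4 — Source phasor: V = 6.74∠-60.0° V = 3.37 - j5.837 V.
Step 5 — Current: I = V / Z = 0.0004372 + j9.174e-05 A = 0.0004467∠11.9° A.
Step 6 — Complex power: S = V·I* = 0.0009378 - j0.002861 VA.
Step 7 — Real power: P = Re(S) = 0.0009378 W.
Step 8 — Reactive power: Q = Im(S) = -0.002861 VAR.
Step 9 — Apparent power: |S| = 0.003011 VA.
Step 10 — Power factor: PF = P/|S| = 0.3115 (leading).

(a) P = 0.0009378 W  (b) Q = -0.002861 VAR  (c) S = 0.003011 VA  (d) PF = 0.3115 (leading)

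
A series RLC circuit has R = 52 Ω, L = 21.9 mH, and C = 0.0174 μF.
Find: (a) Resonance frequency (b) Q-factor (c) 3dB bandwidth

Step 1 — Resonance: ω₀ = 1/√(LC) = 1/√(0.0219·1.74e-08) = 5.123e+04 rad/s.
Step 2 — f₀ = ω₀/(2π) = 8153 Hz.
Step 3 — Series Q: Q = ω₀L/R = 5.123e+04·0.0219/52 = 21.57.
Step 4 — Bandwidth: Δω = ω₀/Q = 2374 rad/s; BW = Δω/(2π) = 377.9 Hz.

(a) f₀ = 8153 Hz  (b) Q = 21.57  (c) BW = 377.9 Hz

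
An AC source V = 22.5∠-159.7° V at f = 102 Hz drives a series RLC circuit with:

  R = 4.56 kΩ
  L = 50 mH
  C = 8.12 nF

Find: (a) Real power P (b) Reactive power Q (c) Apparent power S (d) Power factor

Step 1 — Angular frequency: ω = 2π·f = 2π·102 = 640.9 rad/s.
Step 2 — Component impedances:
  R: Z = R = 4560 Ω
  L: Z = jωL = j·640.9·0.05 = 0 + j32.04 Ω
  C: Z = 1/(jωC) = -j/(ω·C) = 0 - j1.922e+05 Ω
Step 3 — Series combination: Z_total = R + L + C = 4560 - j1.921e+05 Ω = 1.922e+05∠-88.6° Ω.
Step 4 — Source phasor: V = 22.5∠-159.7° V = -21.1 - j7.806 V.
Step 5 — Current: I = V / Z = 3.8e-05 - j0.0001107 A = 0.0001171∠-71.1° A.
Step 6 — Complex power: S = V·I* = 6.25e-05 - j0.002633 VA.
Step 7 — Real power: P = Re(S) = 6.25e-05 W.
Step 8 — Reactive power: Q = Im(S) = -0.002633 VAR.
Step 9 — Apparent power: |S| = 0.002634 VA.
Step 10 — Power factor: PF = P/|S| = 0.02373 (leading).

(a) P = 6.25e-05 W  (b) Q = -0.002633 VAR  (c) S = 0.002634 VA  (d) PF = 0.02373 (leading)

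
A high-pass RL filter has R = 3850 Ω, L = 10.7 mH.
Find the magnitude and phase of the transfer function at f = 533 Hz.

Step 1 — Angular frequency: ω = 2π·533 = 3349 rad/s.
Step 2 — Transfer function: H(jω) = jωL/(R + jωL).
Step 3 — Numerator jωL = j·35.83; denominator R + jωL = 3850 + j35.83.
Step 4 — H = 8.662e-05 + j0.009307.
Step 5 — Magnitude: |H| = 0.009307 (-40.6 dB); phase: φ = 89.5°.

|H| = 0.009307 (-40.6 dB), φ = 89.5°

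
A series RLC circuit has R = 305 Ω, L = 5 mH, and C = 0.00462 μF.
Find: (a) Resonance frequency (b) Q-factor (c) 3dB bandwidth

Step 1 — Resonance: ω₀ = 1/√(LC) = 1/√(0.005·4.62e-09) = 2.081e+05 rad/s.
Step 2 — f₀ = ω₀/(2π) = 3.311e+04 Hz.
Step 3 — Series Q: Q = ω₀L/R = 2.081e+05·0.005/305 = 3.411.
Step 4 — Bandwidth: Δω = ω₀/Q = 6.1e+04 rad/s; BW = Δω/(2π) = 9708 Hz.

(a) f₀ = 3.311e+04 Hz  (b) Q = 3.411  (c) BW = 9708 Hz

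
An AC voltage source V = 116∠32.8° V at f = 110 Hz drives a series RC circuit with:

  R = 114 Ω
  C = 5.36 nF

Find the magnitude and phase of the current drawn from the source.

Step 1 — Angular frequency: ω = 2π·f = 2π·110 = 691.2 rad/s.
Step 2 — Component impedances:
  R: Z = R = 114 Ω
  C: Z = 1/(jωC) = -j/(ω·C) = 0 - j2.699e+05 Ω
Step 3 — Series combination: Z_total = R + C = 114 - j2.699e+05 Ω = 2.699e+05∠-90.0° Ω.
Step 4 — Source phasor: V = 116∠32.8° V = 97.51 + j62.84 V.
Step 5 — Ohm's law: I = V / Z_total = (97.51 + j62.84) / (114 - j2.699e+05) = -0.0002326 + j0.0003613 A.
Step 6 — Convert to polar: |I| = 0.0004297 A, ∠I = 122.8°.

I = 0.0004297∠122.8° A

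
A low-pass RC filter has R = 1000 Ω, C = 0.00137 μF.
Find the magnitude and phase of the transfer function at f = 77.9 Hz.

Step 1 — Angular frequency: ω = 2π·77.9 = 489.5 rad/s.
Step 2 — Transfer function: H(jω) = 1/(1 + jωRC).
Step 3 — Denominator: 1 + jωRC = 1 + j·489.5·1000·1.37e-09 = 1 + j0.0006706.
Step 4 — H = 1 - j0.0006706.
Step 5 — Magnitude: |H| = 1 (-0.0 dB); phase: φ = -0.0°.

|H| = 1 (-0.0 dB), φ = -0.0°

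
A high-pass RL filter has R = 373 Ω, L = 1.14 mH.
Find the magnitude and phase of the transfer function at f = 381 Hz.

Step 1 — Angular frequency: ω = 2π·381 = 2394 rad/s.
Step 2 — Transfer function: H(jω) = jωL/(R + jωL).
Step 3 — Numerator jωL = j·2.729; denominator R + jωL = 373 + j2.729.
Step 4 — H = 5.353e-05 + j0.007316.
Step 5 — Magnitude: |H| = 0.007316 (-42.7 dB); phase: φ = 89.6°.

|H| = 0.007316 (-42.7 dB), φ = 89.6°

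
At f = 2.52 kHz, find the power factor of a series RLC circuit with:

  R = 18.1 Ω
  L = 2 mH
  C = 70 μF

Step 1 — Angular frequency: ω = 2π·f = 2π·2520 = 1.583e+04 rad/s.
Step 2 — Component impedances:
  R: Z = R = 18.1 Ω
  L: Z = jωL = j·1.583e+04·0.002 = 0 + j31.67 Ω
  C: Z = 1/(jωC) = -j/(ω·C) = 0 - j0.9022 Ω
Step 3 — Series combination: Z_total = R + L + C = 18.1 + j30.77 Ω = 35.69∠59.5° Ω.
Step 4 — Power factor: PF = cos(φ) = Re(Z)/|Z| = 18.1/35.69 = 0.5071.
Step 5 — Type: Im(Z) = 30.77 ⇒ lagging (phase φ = 59.5°).

PF = 0.5071 (lagging, φ = 59.5°)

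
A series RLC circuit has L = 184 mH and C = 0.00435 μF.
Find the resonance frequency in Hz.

Step 1 — Resonance condition Im(Z)=0 gives ω₀ = 1/√(LC).
Step 2 — ω₀ = 1/√(0.184·4.35e-09) = 3.535e+04 rad/s.
Step 3 — f₀ = ω₀/(2π) = 5626 Hz.

f₀ = 5626 Hz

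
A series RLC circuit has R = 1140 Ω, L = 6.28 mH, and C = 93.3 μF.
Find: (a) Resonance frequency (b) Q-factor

Step 1 — Resonance condition Im(Z)=0 gives ω₀ = 1/√(LC).
Step 2 — ω₀ = 1/√(0.00628·9.33e-05) = 1306 rad/s.
Step 3 — f₀ = ω₀/(2π) = 207.9 Hz.
Step 4 — Series Q: Q = ω₀L/R = 1306·0.00628/1140 = 0.007197.

(a) f₀ = 207.9 Hz  (b) Q = 0.007197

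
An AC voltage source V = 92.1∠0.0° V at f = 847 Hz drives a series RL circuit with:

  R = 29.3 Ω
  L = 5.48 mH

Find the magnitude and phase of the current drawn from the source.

Step 1 — Angular frequency: ω = 2π·f = 2π·847 = 5322 rad/s.
Step 2 — Component impedances:
  R: Z = R = 29.3 Ω
  L: Z = jωL = j·5322·0.00548 = 0 + j29.16 Ω
Step 3 — Series combination: Z_total = R + L = 29.3 + j29.16 Ω = 41.34∠44.9° Ω.
Step 4 — Source phasor: V = 92.1∠0.0° V = 92.1 V.
Step 5 — Ohm's law: I = V / Z_total = (92.1) / (29.3 + j29.16) = 1.579 - j1.572 A.
Step 6 — Convert to polar: |I| = 2.228 A, ∠I = -44.9°.

I = 2.228∠-44.9° A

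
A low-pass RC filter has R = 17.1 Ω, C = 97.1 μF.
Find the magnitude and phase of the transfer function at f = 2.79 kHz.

Step 1 — Angular frequency: ω = 2π·2790 = 1.753e+04 rad/s.
Step 2 — Transfer function: H(jω) = 1/(1 + jωRC).
Step 3 — Denominator: 1 + jωRC = 1 + j·1.753e+04·17.1·9.71e-05 = 1 + j29.11.
Step 4 — H = 0.001179 - j0.03432.
Step 5 — Magnitude: |H| = 0.03434 (-29.3 dB); phase: φ = -88.0°.

|H| = 0.03434 (-29.3 dB), φ = -88.0°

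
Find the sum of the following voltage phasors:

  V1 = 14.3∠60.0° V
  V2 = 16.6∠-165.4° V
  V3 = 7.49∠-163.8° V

Step 1 — Convert each phasor to rectangular form:
  V1 = 14.3·(cos(60.0°) + j·sin(60.0°)) = 7.15 + j12.38 V
  V2 = 16.6·(cos(-165.4°) + j·sin(-165.4°)) = -16.06 - j4.184 V
  V3 = 7.49·(cos(-163.8°) + j·sin(-163.8°)) = -7.193 - j2.09 V
Step 2 — Sum components: V_total = -16.11 + j6.11 V.
Step 3 — Convert to polar: |V_total| = 17.23 V, ∠V_total = 159.2°.

V_total = 17.23∠159.2° V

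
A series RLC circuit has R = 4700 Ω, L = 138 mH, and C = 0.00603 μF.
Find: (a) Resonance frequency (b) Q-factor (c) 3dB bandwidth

Step 1 — Resonance condition Im(Z)=0 gives ω₀ = 1/√(LC).
Step 2 — ω₀ = 1/√(0.138·6.03e-09) = 3.467e+04 rad/s.
Step 3 — f₀ = ω₀/(2π) = 5517 Hz.
Step 4 — Series Q: Q = ω₀L/R = 3.467e+04·0.138/4700 = 1.018.
Step 5 — 3dB bandwidth: Δω = ω₀/Q = 3.406e+04 rad/s; BW = Δω/(2π) = 5420 Hz.

(a) f₀ = 5517 Hz  (b) Q = 1.018  (c) BW = 5420 Hz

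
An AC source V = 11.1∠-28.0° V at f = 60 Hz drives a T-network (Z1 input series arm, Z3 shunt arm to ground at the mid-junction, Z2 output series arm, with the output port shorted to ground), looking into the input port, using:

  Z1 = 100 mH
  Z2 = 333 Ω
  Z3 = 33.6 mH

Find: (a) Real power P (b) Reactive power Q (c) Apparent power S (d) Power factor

Step 1 — Angular frequency: ω = 2π·f = 2π·60 = 377 rad/s.
Step 2 — Component impedances:
  Z1: Z = jωL = j·377·0.1 = 0 + j37.7 Ω
  Z2: Z = R = 333 Ω
  Z3: Z = jωL = j·377·0.0336 = 0 + j12.67 Ω
Step 3 — With the output port shorted to ground, the output series arm Z2 runs from the junction to ground; the shunt arm Z3 also runs from the junction to ground. They appear in parallel: Z3 || Z2 = 0.4811 + j12.65 Ω.
Step 4 — Series with input arm Z1: Z_in = Z1 + (Z3 || Z2) = 0.4811 + j50.35 Ω = 50.35∠89.5° Ω.
Step 5 — Source phasor: V = 11.1∠-28.0° V = 9.801 - j5.211 V.
Step 6 — Current: I = V / Z = -0.1016 - j0.1956 A = 0.2205∠-117.5° A.
Step 7 — Complex power: S = V·I* = 0.02338 + j2.447 VA.
Step 8 — Real power: P = Re(S) = 0.02338 W.
Step 9 — Reactive power: Q = Im(S) = 2.447 VAR.
Step 10 — Apparent power: |S| = 2.447 VA.
Step 11 — Power factor: PF = P/|S| = 0.009556 (lagging).

(a) P = 0.02338 W  (b) Q = 2.447 VAR  (c) S = 2.447 VA  (d) PF = 0.009556 (lagging)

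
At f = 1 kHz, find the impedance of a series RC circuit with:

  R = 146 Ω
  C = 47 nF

Step 1 — Angular frequency: ω = 2π·f = 2π·1000 = 6283 rad/s.
Step 2 — Component impedances:
  R: Z = R = 146 Ω
  C: Z = 1/(jωC) = -j/(ω·C) = 0 - j3386 Ω
Step 3 — Series combination: Z_total = R + C = 146 - j3386 Ω = 3389∠-87.5° Ω.

Z = 146 - j3386 Ω = 3389∠-87.5° Ω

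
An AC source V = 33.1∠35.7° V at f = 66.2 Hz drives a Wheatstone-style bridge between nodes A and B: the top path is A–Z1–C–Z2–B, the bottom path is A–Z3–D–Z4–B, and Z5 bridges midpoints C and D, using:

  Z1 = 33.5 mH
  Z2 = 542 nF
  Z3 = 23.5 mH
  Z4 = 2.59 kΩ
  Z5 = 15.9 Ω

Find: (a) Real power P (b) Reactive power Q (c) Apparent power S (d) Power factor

Step 1 — Angular frequency: ω = 2π·f = 2π·66.2 = 415.9 rad/s.
Step 2 — Component impedances:
  Z1: Z = jωL = j·415.9·0.0335 = 0 + j13.93 Ω
  Z2: Z = 1/(jωC) = -j/(ω·C) = 0 - j4436 Ω
  Z3: Z = jωL = j·415.9·0.0235 = 0 + j9.775 Ω
  Z4: Z = R = 2590 Ω
  Z5: Z = R = 15.9 Ω
Step 3 — Bridge requires nodal analysis (the Z5 bridge couples midpoints C and D, so the two paths cannot be reduced to a simple series/parallel combination). Setting node B to ground and injecting 1 A at node A, the 3-node admittance system at A, C, D solves to V_A = Z_AB = 1931 - j1125 Ω = 2234∠-30.2° Ω.
Step 4 — Source phasor: V = 33.1∠35.7° V = 26.88 + j19.32 V.
Step 5 — Current: I = V / Z = 0.006043 + j0.01352 A = 0.01481∠65.9° A.
Step 6 — Complex power: S = V·I* = 0.4237 - j0.2468 VA.
Step 7 — Real power: P = Re(S) = 0.4237 W.
Step 8 — Reactive power: Q = Im(S) = -0.2468 VAR.
Step 9 — Apparent power: |S| = 0.4903 VA.
Step 10 — Power factor: PF = P/|S| = 0.8641 (leading).

(a) P = 0.4237 W  (b) Q = -0.2468 VAR  (c) S = 0.4903 VA  (d) PF = 0.8641 (leading)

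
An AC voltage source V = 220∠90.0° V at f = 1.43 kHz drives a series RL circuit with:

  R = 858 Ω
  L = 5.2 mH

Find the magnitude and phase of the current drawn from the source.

Step 1 — Angular frequency: ω = 2π·f = 2π·1430 = 8985 rad/s.
Step 2 — Component impedances:
  R: Z = R = 858 Ω
  L: Z = jωL = j·8985·0.0052 = 0 + j46.72 Ω
Step 3 — Series combination: Z_total = R + L = 858 + j46.72 Ω = 859.3∠3.1° Ω.
Step 4 — Source phasor: V = 220∠90.0° V = 0 + j220 V.
Step 5 — Ohm's law: I = V / Z_total = (0 + j220) / (858 + j46.72) = 0.01392 + j0.2557 A.
Step 6 — Convert to polar: |I| = 0.256 A, ∠I = 86.9°.

I = 0.256∠86.9° A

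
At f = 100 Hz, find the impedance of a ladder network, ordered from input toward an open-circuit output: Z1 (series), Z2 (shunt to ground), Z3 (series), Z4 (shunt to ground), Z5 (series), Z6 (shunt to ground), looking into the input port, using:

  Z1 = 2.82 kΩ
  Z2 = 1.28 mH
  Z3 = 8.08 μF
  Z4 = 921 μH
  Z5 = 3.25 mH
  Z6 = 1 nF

Step 1 — Angular frequency: ω = 2π·f = 2π·100 = 628.3 rad/s.
Step 2 — Component impedances:
  Z1: Z = R = 2820 Ω
  Z2: Z = jωL = j·628.3·0.00128 = 0 + j0.8042 Ω
  Z3: Z = 1/(jωC) = -j/(ω·C) = 0 - j197 Ω
  Z4: Z = jωL = j·628.3·0.000921 = 0 + j0.5787 Ω
  Z5: Z = jωL = j·628.3·0.00325 = 0 + j2.042 Ω
  Z6: Z = 1/(jωC) = -j/(ω·C) = 0 - j1.592e+06 Ω
Step 3 — Ladder network (open output): work backward from the far end, alternating series and parallel combinations. Z_in = 2820 + j0.8076 Ω = 2820∠0.0° Ω.

Z = 2820 + j0.8076 Ω = 2820∠0.0° Ω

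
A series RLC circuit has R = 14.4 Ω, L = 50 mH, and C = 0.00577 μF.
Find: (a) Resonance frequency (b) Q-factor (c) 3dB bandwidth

Step 1 — Resonance: ω₀ = 1/√(LC) = 1/√(0.05·5.77e-09) = 5.887e+04 rad/s.
Step 2 — f₀ = ω₀/(2π) = 9370 Hz.
Step 3 — Series Q: Q = ω₀L/R = 5.887e+04·0.05/14.4 = 204.4.
Step 4 — Bandwidth: Δω = ω₀/Q = 288 rad/s; BW = Δω/(2π) = 45.84 Hz.

(a) f₀ = 9370 Hz  (b) Q = 204.4  (c) BW = 45.84 Hz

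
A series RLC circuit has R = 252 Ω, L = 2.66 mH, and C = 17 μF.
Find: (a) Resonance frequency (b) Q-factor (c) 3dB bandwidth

Step 1 — Resonance condition Im(Z)=0 gives ω₀ = 1/√(LC).
Step 2 — ω₀ = 1/√(0.00266·1.7e-05) = 4703 rad/s.
Step 3 — f₀ = ω₀/(2π) = 748.4 Hz.
Step 4 — Series Q: Q = ω₀L/R = 4703·0.00266/252 = 0.04964.
Step 5 — 3dB bandwidth: Δω = ω₀/Q = 9.474e+04 rad/s; BW = Δω/(2π) = 1.508e+04 Hz.

(a) f₀ = 748.4 Hz  (b) Q = 0.04964  (c) BW = 1.508e+04 Hz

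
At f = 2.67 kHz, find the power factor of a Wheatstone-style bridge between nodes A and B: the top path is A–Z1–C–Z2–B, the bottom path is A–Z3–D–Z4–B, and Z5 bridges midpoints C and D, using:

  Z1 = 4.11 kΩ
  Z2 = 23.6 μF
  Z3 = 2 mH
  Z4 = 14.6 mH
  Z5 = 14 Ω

Step 1 — Angular frequency: ω = 2π·f = 2π·2670 = 1.678e+04 rad/s.
Step 2 — Component impedances:
  Z1: Z = R = 4110 Ω
  Z2: Z = 1/(jωC) = -j/(ω·C) = 0 - j2.526 Ω
  Z3: Z = jωL = j·1.678e+04·0.002 = 0 + j33.55 Ω
  Z4: Z = jωL = j·1.678e+04·0.0146 = 0 + j244.9 Ω
  Z5: Z = R = 14 Ω
Step 3 — Bridge requires nodal analysis (the Z5 bridge couples midpoints C and D, so the two paths cannot be reduced to a simple series/parallel combination). Setting node B to ground and injecting 1 A at node A, the 3-node admittance system at A, C, D solves to V_A = Z_AB = 14.48 + j31.59 Ω = 34.75∠65.4° Ω.
Step 4 — Power factor: PF = cos(φ) = Re(Z)/|Z| = 14.482/34.748 = 0.4168.
Step 5 — Type: Im(Z) = 31.59 ⇒ lagging (phase φ = 65.4°).

PF = 0.4168 (lagging, φ = 65.4°)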